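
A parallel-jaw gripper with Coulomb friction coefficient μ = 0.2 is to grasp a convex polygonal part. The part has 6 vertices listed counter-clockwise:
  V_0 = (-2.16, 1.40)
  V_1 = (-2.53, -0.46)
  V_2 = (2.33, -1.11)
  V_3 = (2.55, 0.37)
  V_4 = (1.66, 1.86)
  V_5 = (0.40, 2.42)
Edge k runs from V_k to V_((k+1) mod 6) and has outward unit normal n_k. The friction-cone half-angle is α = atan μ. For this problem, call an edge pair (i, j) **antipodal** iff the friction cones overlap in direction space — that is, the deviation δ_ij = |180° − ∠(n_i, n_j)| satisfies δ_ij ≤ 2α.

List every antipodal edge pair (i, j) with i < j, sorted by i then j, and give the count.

α = atan 0.2 = 11.31°;  2α = 22.62°
n_0 = (-0.9808, +0.1951)
n_1 = (-0.1326, -0.9912)
n_2 = (+0.9891, -0.1470)
n_3 = (+0.8585, +0.5128)
n_4 = (+0.4061, +0.9138)
n_5 = (-0.3701, +0.9290)
  (0,1): δ = 86.37°  ·
  (0,2): δ = 2.80°  ✓
  (0,3): δ = 42.10°  ·
  (0,4): δ = 77.29°  ·
  (0,5): δ = 122.97°  ·
  (1,2): δ = 90.84°  ·
  (1,3): δ = 51.53°  ·
  (1,4): δ = 16.34°  ✓
  (1,5): δ = 29.34°  ·
  (2,3): δ = 140.69°  ·
  (2,4): δ = 105.51°  ·
  (2,5): δ = 59.82°  ·
  (3,4): δ = 144.81°  ·
  (3,5): δ = 99.13°  ·
  (4,5): δ = 134.31°  ·
antipodal pairs: 2

count = 2; pairs: (0,2), (1,4)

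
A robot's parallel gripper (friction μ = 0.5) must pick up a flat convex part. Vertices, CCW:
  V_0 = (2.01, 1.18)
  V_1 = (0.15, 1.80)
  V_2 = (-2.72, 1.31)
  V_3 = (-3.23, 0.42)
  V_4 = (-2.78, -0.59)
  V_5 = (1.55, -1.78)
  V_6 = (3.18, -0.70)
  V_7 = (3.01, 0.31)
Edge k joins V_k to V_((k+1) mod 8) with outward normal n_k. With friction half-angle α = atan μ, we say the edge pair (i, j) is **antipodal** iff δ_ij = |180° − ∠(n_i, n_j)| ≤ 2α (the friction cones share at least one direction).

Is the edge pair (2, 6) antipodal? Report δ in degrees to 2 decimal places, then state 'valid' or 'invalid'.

δ = 39.37°, valid

α = atan 0.5 = 26.57°;  2α = 53.13°
edge 2: e_2 = (-0.51, -0.89);  n_2 = (-0.8676, +0.4972)
edge 6: e_6 = (-0.17, +1.01);  n_6 = (+0.9861, +0.1660)
∠(n_2, n_6) = 140.63°
δ = |180° − 140.63°| = 39.37°
39.37° ≤ 2α = 53.13°  →  valid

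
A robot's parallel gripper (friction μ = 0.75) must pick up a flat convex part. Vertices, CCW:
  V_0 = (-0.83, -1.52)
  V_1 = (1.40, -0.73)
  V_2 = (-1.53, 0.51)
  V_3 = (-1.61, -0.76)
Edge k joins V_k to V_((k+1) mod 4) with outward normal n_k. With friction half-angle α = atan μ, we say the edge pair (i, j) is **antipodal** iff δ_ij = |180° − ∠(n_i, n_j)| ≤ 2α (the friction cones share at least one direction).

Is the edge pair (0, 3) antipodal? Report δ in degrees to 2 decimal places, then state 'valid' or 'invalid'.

α = atan 0.75 = 36.87°;  2α = 73.74°
edge 0: e_0 = (+2.23, +0.79);  n_0 = (+0.3339, -0.9426)
edge 3: e_3 = (+0.78, -0.76);  n_3 = (-0.6979, -0.7162)
∠(n_0, n_3) = 63.76°
δ = |180° − 63.76°| = 116.24°
116.24° > 2α = 73.74°  →  invalid

δ = 116.24°, invalid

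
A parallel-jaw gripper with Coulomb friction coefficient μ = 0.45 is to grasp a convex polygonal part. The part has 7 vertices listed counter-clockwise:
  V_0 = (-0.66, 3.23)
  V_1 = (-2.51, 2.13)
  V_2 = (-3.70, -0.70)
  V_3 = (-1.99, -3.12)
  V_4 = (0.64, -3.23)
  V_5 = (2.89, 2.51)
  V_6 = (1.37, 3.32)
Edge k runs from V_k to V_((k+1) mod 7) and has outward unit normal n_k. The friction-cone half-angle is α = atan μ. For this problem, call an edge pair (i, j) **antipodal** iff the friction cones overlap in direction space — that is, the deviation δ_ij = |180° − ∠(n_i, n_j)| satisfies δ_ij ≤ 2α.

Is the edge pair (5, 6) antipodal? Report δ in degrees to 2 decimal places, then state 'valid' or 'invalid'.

δ = 149.41°, invalid

α = atan 0.45 = 24.23°;  2α = 48.46°
edge 5: e_5 = (-1.52, +0.81);  n_5 = (+0.4703, +0.8825)
edge 6: e_6 = (-2.03, -0.09);  n_6 = (-0.0443, +0.9990)
∠(n_5, n_6) = 30.59°
δ = |180° − 30.59°| = 149.41°
149.41° > 2α = 48.46°  →  invalid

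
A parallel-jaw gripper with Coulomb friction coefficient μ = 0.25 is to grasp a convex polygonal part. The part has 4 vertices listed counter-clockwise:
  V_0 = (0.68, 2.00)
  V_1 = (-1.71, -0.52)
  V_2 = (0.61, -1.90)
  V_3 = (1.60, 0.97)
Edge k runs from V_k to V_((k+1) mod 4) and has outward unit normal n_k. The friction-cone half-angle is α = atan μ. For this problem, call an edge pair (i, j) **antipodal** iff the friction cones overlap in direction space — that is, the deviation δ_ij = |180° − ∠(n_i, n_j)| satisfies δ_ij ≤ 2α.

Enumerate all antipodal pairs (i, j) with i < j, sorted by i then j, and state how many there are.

count = 2; pairs: (0,2), (1,3)

α = atan 0.25 = 14.04°;  2α = 28.07°
n_0 = (-0.7256, +0.6881)
n_1 = (-0.5112, -0.8594)
n_2 = (+0.9453, -0.3261)
n_3 = (+0.7458, +0.6662)
  (0,1): δ = 77.26°  ·
  (0,2): δ = 24.45°  ✓
  (0,3): δ = 85.25°  ·
  (1,2): δ = 78.29°  ·
  (1,3): δ = 17.48°  ✓
  (2,3): δ = 119.20°  ·
antipodal pairs: 2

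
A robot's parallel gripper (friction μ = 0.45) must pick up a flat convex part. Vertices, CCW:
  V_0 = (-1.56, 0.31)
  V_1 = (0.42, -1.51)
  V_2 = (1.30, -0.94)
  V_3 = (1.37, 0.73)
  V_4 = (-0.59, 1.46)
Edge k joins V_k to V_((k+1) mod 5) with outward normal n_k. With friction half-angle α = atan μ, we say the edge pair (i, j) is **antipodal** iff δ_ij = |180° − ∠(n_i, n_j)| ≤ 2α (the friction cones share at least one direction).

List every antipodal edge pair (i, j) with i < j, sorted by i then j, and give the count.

count = 3; pairs: (0,3), (1,4), (2,4)

α = atan 0.45 = 24.23°;  2α = 48.46°
n_0 = (-0.6767, -0.7362)
n_1 = (+0.5436, -0.8393)
n_2 = (+0.9991, -0.0419)
n_3 = (+0.3490, +0.9371)
n_4 = (-0.7644, +0.6447)
  (0,1): δ = 104.48°  ·
  (0,2): δ = 49.81°  ·
  (0,3): δ = 22.16°  ✓
  (0,4): δ = 92.44°  ·
  (1,2): δ = 125.33°  ·
  (1,3): δ = 53.36°  ·
  (1,4): δ = 16.92°  ✓
  (2,3): δ = 108.03°  ·
  (2,4): δ = 37.75°  ✓
  (3,4): δ = 109.72°  ·
antipodal pairs: 3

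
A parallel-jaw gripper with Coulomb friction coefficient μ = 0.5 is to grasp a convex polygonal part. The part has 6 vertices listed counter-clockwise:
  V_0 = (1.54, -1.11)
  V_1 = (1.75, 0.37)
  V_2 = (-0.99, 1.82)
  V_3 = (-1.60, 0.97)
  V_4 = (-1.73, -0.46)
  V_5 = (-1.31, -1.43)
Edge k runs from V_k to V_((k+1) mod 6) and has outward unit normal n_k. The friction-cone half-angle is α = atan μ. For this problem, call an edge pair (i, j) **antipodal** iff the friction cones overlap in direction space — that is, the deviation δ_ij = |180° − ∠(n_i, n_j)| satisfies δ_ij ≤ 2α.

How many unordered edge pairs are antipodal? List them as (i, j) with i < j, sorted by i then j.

α = atan 0.5 = 26.57°;  2α = 53.13°
n_0 = (+0.9901, -0.1405)
n_1 = (+0.4677, +0.8839)
n_2 = (-0.8124, +0.5830)
n_3 = (-0.9959, +0.0905)
n_4 = (-0.9177, -0.3973)
n_5 = (+0.1116, -0.9938)
  (0,1): δ = 109.81°  ·
  (0,2): δ = 27.59°  ✓
  (0,3): δ = 2.88°  ✓
  (0,4): δ = 31.49°  ✓
  (0,5): δ = 104.48°  ·
  (1,2): δ = 97.78°  ·
  (1,3): δ = 67.31°  ·
  (1,4): δ = 38.70°  ✓
  (1,5): δ = 34.29°  ✓
  (2,3): δ = 149.53°  ·
  (2,4): δ = 120.92°  ·
  (2,5): δ = 47.93°  ✓
  (3,4): δ = 151.39°  ·
  (3,5): δ = 78.40°  ·
  (4,5): δ = 107.01°  ·
antipodal pairs: 6

count = 6; pairs: (0,2), (0,3), (0,4), (1,4), (1,5), (2,5)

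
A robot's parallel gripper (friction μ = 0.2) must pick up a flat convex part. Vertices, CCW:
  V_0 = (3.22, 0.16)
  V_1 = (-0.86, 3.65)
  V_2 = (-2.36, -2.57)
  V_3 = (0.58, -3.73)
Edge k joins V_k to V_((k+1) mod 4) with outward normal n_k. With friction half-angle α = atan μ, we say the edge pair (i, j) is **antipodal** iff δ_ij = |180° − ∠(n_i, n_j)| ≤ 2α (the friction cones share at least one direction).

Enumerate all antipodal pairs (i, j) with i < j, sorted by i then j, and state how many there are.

count = 2; pairs: (0,2), (1,3)

α = atan 0.2 = 11.31°;  2α = 22.62°
n_0 = (+0.6500, +0.7599)
n_1 = (-0.9721, +0.2344)
n_2 = (-0.3670, -0.9302)
n_3 = (+0.8274, -0.5616)
  (0,1): δ = 63.02°  ·
  (0,2): δ = 19.01°  ✓
  (0,3): δ = 96.38°  ·
  (1,2): δ = 97.97°  ·
  (1,3): δ = 20.60°  ✓
  (2,3): δ = 102.63°  ·
antipodal pairs: 2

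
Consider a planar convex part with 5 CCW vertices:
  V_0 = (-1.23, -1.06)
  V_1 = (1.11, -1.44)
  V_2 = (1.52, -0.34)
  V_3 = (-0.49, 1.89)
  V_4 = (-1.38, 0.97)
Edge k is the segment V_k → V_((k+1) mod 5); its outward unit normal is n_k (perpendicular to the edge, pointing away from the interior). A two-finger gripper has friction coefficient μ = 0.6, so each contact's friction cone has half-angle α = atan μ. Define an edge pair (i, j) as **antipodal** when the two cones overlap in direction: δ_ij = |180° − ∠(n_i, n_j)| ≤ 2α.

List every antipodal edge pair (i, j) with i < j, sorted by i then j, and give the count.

α = atan 0.6 = 30.96°;  2α = 61.93°
n_0 = (-0.1603, -0.9871)
n_1 = (+0.9370, -0.3493)
n_2 = (+0.7428, +0.6695)
n_3 = (-0.7187, +0.6953)
n_4 = (-0.9973, -0.0737)
  (0,1): δ = 101.22°  ·
  (0,2): δ = 38.75°  ✓
  (0,3): δ = 55.17°  ✓
  (0,4): δ = 103.45°  ·
  (1,2): δ = 117.53°  ·
  (1,3): δ = 23.61°  ✓
  (1,4): δ = 24.67°  ✓
  (2,3): δ = 86.08°  ·
  (2,4): δ = 37.80°  ✓
  (3,4): δ = 131.72°  ·
antipodal pairs: 5

count = 5; pairs: (0,2), (0,3), (1,3), (1,4), (2,4)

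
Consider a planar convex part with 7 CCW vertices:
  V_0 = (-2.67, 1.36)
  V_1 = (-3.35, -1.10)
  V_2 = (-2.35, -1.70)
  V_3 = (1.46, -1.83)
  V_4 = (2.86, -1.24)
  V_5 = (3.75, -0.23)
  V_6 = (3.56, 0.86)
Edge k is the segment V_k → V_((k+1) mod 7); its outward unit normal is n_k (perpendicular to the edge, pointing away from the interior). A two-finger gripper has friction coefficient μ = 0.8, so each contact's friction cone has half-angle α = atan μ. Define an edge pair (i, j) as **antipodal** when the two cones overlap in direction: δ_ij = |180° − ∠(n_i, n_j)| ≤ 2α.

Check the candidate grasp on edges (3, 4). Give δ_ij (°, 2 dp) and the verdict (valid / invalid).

α = atan 0.8 = 38.66°;  2α = 77.32°
edge 3: e_3 = (+1.40, +0.59);  n_3 = (+0.3884, -0.9215)
edge 4: e_4 = (+0.89, +1.01);  n_4 = (+0.7503, -0.6611)
∠(n_3, n_4) = 25.76°
δ = |180° − 25.76°| = 154.24°
154.24° > 2α = 77.32°  →  invalid

δ = 154.24°, invalid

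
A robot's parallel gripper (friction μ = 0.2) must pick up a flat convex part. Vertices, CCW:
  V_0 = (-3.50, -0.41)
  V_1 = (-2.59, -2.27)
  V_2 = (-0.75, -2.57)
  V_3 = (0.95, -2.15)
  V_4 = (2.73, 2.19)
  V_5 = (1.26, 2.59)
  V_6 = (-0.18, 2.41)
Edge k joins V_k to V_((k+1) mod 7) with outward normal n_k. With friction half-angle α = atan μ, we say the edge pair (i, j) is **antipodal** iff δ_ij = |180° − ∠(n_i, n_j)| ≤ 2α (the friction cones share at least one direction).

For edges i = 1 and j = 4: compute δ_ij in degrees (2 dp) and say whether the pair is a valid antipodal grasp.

δ = 5.96°, valid

α = atan 0.2 = 11.31°;  2α = 22.62°
edge 1: e_1 = (+1.84, -0.30);  n_1 = (-0.1609, -0.9870)
edge 4: e_4 = (-1.47, +0.40);  n_4 = (+0.2626, +0.9649)
∠(n_1, n_4) = 174.04°
δ = |180° − 174.04°| = 5.96°
5.96° ≤ 2α = 22.62°  →  valid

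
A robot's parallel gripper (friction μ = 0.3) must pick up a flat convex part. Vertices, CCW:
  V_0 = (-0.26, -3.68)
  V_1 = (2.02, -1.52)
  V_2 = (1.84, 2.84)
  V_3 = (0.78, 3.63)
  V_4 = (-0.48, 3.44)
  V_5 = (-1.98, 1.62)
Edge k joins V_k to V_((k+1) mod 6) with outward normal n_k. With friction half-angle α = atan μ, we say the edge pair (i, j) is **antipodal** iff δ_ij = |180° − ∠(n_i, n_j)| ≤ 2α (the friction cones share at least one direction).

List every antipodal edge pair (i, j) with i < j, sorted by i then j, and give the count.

α = atan 0.3 = 16.70°;  2α = 33.40°
n_0 = (+0.6877, -0.7260)
n_1 = (+0.9991, +0.0412)
n_2 = (+0.5976, +0.8018)
n_3 = (-0.1491, +0.9888)
n_4 = (-0.7717, +0.6360)
n_5 = (-0.9512, -0.3087)
  (0,1): δ = 131.09°  ·
  (0,2): δ = 80.15°  ·
  (0,3): δ = 34.88°  ·
  (0,4): δ = 7.05°  ✓
  (0,5): δ = 64.53°  ·
  (1,2): δ = 129.06°  ·
  (1,3): δ = 83.79°  ·
  (1,4): δ = 41.86°  ·
  (1,5): δ = 15.62°  ✓
  (2,3): δ = 134.73°  ·
  (2,4): δ = 92.80°  ·
  (2,5): δ = 35.32°  ·
  (3,4): δ = 138.07°  ·
  (3,5): δ = 80.60°  ·
  (4,5): δ = 122.53°  ·
antipodal pairs: 2

count = 2; pairs: (0,4), (1,5)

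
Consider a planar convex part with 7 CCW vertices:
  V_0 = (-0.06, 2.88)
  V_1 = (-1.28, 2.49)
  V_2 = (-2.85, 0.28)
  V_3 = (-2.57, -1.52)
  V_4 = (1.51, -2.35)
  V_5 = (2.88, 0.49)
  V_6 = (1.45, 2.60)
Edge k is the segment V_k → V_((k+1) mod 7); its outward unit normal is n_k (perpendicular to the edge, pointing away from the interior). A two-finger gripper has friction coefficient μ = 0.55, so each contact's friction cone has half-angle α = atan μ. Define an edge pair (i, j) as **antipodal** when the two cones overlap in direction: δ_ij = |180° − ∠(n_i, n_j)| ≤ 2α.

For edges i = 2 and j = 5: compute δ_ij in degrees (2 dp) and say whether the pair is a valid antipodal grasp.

δ = 25.28°, valid

α = atan 0.55 = 28.81°;  2α = 57.62°
edge 2: e_2 = (+0.28, -1.80);  n_2 = (-0.9881, -0.1537)
edge 5: e_5 = (-1.43, +2.11);  n_5 = (+0.8278, +0.5610)
∠(n_2, n_5) = 154.72°
δ = |180° − 154.72°| = 25.28°
25.28° ≤ 2α = 57.62°  →  valid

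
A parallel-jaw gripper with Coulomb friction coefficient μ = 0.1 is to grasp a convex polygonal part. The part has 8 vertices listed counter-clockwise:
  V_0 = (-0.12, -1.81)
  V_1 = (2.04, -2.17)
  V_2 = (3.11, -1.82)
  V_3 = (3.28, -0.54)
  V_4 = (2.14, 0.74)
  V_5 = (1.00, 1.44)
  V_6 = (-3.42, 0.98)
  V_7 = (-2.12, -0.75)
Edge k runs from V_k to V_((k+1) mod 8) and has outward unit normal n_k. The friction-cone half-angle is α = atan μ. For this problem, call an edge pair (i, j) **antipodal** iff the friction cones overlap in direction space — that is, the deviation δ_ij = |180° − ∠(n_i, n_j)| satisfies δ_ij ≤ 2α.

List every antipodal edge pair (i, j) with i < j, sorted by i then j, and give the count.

α = atan 0.1 = 5.71°;  2α = 11.42°
n_0 = (-0.1644, -0.9864)
n_1 = (+0.3109, -0.9504)
n_2 = (+0.9913, -0.1317)
n_3 = (+0.7468, +0.6651)
n_4 = (+0.5233, +0.8522)
n_5 = (-0.1035, +0.9946)
n_6 = (-0.7994, -0.6007)
n_7 = (-0.4683, -0.8836)
  (0,1): δ = 152.42°  ·
  (0,2): δ = 88.10°  ·
  (0,3): δ = 38.85°  ·
  (0,4): δ = 22.09°  ·
  (0,5): δ = 15.40°  ·
  (0,6): δ = 136.39°  ·
  (0,7): δ = 161.54°  ·
  (1,2): δ = 115.68°  ·
  (1,3): δ = 66.42°  ·
  (1,4): δ = 49.66°  ·
  (1,5): δ = 12.17°  ·
  (1,6): δ = 108.81°  ·
  (1,7): δ = 133.96°  ·
  (2,3): δ = 130.75°  ·
  (2,4): δ = 113.99°  ·
  (2,5): δ = 76.49°  ·
  (2,6): δ = 44.49°  ·
  (2,7): δ = 69.64°  ·
  (3,4): δ = 163.24°  ·
  (3,5): δ = 125.75°  ·
  (3,6): δ = 4.77°  ✓
  (3,7): δ = 20.39°  ·
  (4,5): δ = 142.51°  ·
  (4,6): δ = 21.53°  ·
  (4,7): δ = 3.63°  ✓
  (5,6): δ = 59.02°  ·
  (5,7): δ = 33.87°  ·
  (6,7): δ = 154.85°  ·
antipodal pairs: 2

count = 2; pairs: (3,6), (4,7)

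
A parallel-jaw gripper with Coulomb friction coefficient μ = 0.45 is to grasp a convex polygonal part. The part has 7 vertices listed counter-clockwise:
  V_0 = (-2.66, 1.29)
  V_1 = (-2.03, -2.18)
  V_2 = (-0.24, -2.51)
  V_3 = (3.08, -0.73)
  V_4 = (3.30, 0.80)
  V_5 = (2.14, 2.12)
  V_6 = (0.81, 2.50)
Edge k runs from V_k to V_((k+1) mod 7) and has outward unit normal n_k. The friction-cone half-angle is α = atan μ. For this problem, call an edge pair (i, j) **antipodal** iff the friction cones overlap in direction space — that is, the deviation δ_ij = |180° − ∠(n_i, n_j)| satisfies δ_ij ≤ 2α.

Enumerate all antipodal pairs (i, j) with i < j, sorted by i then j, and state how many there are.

count = 7; pairs: (0,3), (0,4), (1,4), (1,5), (1,6), (2,5), (2,6)

α = atan 0.45 = 24.23°;  2α = 48.46°
n_0 = (-0.9839, -0.1786)
n_1 = (-0.1813, -0.9834)
n_2 = (+0.4725, -0.8813)
n_3 = (+0.9898, -0.1423)
n_4 = (+0.7512, +0.6601)
n_5 = (+0.2747, +0.9615)
n_6 = (-0.3293, +0.9442)
  (0,1): δ = 110.74°  ·
  (0,2): δ = 72.09°  ·
  (0,3): δ = 18.47°  ✓
  (0,4): δ = 31.02°  ✓
  (0,5): δ = 63.76°  ·
  (0,6): δ = 98.93°  ·
  (1,2): δ = 141.36°  ·
  (1,3): δ = 87.74°  ·
  (1,4): δ = 38.25°  ✓
  (1,5): δ = 5.50°  ✓
  (1,6): δ = 29.67°  ✓
  (2,3): δ = 126.38°  ·
  (2,4): δ = 76.89°  ·
  (2,5): δ = 44.14°  ✓
  (2,6): δ = 8.97°  ✓
  (3,4): δ = 130.51°  ·
  (3,5): δ = 97.76°  ·
  (3,6): δ = 62.59°  ·
  (4,5): δ = 147.25°  ·
  (4,6): δ = 112.08°  ·
  (5,6): δ = 144.83°  ·
antipodal pairs: 7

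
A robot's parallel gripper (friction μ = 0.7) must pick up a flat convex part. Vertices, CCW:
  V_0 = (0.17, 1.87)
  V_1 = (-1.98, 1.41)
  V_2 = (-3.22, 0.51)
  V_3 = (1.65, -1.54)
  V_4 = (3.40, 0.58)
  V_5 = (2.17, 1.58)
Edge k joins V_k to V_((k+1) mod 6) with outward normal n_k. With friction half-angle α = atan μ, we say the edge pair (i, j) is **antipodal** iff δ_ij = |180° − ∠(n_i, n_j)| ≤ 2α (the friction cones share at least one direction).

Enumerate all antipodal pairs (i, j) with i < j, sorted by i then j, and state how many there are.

α = atan 0.7 = 34.99°;  2α = 69.98°
n_0 = (-0.2092, +0.9779)
n_1 = (-0.5874, +0.8093)
n_2 = (-0.3880, -0.9217)
n_3 = (+0.7712, -0.6366)
n_4 = (+0.6308, +0.7759)
n_5 = (+0.1435, +0.9897)
  (0,1): δ = 156.10°  ·
  (0,2): δ = 34.90°  ✓
  (0,3): δ = 38.38°  ✓
  (0,4): δ = 128.81°  ·
  (0,5): δ = 159.67°  ·
  (1,2): δ = 58.80°  ✓
  (1,3): δ = 14.49°  ✓
  (1,4): δ = 104.92°  ·
  (1,5): δ = 135.78°  ·
  (2,3): δ = 106.71°  ·
  (2,4): δ = 16.28°  ✓
  (2,5): δ = 14.58°  ✓
  (3,4): δ = 89.57°  ·
  (3,5): δ = 58.71°  ✓
  (4,5): δ = 149.14°  ·
antipodal pairs: 7

count = 7; pairs: (0,2), (0,3), (1,2), (1,3), (2,4), (2,5), (3,5)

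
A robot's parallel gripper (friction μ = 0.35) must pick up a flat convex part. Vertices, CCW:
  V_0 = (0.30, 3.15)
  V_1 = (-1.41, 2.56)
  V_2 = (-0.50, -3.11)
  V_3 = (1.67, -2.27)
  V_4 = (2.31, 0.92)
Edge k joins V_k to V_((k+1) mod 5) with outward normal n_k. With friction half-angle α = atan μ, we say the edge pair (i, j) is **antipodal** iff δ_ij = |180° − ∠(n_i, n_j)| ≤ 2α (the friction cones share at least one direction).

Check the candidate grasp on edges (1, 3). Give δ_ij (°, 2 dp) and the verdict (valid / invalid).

δ = 20.46°, valid

α = atan 0.35 = 19.29°;  2α = 38.58°
edge 1: e_1 = (+0.91, -5.67);  n_1 = (-0.9874, -0.1585)
edge 3: e_3 = (+0.64, +3.19);  n_3 = (+0.9805, -0.1967)
∠(n_1, n_3) = 159.54°
δ = |180° − 159.54°| = 20.46°
20.46° ≤ 2α = 38.58°  →  valid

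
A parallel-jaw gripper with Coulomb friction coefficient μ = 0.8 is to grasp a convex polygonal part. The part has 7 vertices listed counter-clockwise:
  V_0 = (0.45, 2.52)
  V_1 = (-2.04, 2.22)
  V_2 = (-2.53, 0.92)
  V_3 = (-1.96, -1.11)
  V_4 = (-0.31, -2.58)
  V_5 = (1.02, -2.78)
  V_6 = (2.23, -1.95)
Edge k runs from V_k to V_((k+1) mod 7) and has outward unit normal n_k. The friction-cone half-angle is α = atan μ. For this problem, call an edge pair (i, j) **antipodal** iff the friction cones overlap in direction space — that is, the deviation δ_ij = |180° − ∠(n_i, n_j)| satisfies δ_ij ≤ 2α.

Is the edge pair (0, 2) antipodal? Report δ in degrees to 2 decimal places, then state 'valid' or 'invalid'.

δ = 81.19°, invalid

α = atan 0.8 = 38.66°;  2α = 77.32°
edge 0: e_0 = (-2.49, -0.30);  n_0 = (-0.1196, +0.9928)
edge 2: e_2 = (+0.57, -2.03);  n_2 = (-0.9628, -0.2703)
∠(n_0, n_2) = 98.81°
δ = |180° − 98.81°| = 81.19°
81.19° > 2α = 77.32°  →  invalid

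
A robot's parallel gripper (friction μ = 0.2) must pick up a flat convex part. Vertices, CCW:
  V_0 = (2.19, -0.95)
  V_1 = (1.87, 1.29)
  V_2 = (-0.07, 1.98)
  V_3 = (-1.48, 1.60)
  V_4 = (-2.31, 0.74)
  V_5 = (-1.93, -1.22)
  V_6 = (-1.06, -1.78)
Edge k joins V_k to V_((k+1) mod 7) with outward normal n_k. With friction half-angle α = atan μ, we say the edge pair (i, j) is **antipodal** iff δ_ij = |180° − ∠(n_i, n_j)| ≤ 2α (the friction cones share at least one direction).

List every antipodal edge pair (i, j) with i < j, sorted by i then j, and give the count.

α = atan 0.2 = 11.31°;  2α = 22.62°
n_0 = (+0.9899, +0.1414)
n_1 = (+0.3351, +0.9422)
n_2 = (-0.2602, +0.9655)
n_3 = (-0.7195, +0.6944)
n_4 = (-0.9817, -0.1903)
n_5 = (-0.5412, -0.8409)
n_6 = (+0.2474, -0.9689)
  (0,1): δ = 117.71°  ·
  (0,2): δ = 83.05°  ·
  (0,3): δ = 52.11°  ·
  (0,4): δ = 2.84°  ✓
  (0,5): δ = 49.10°  ·
  (0,6): δ = 96.20°  ·
  (1,2): δ = 145.34°  ·
  (1,3): δ = 114.40°  ·
  (1,4): δ = 59.45°  ·
  (1,5): δ = 13.19°  ✓
  (1,6): δ = 33.91°  ·
  (2,3): δ = 149.07°  ·
  (2,4): δ = 94.11°  ·
  (2,5): δ = 47.85°  ·
  (2,6): δ = 0.76°  ✓
  (3,4): δ = 125.04°  ·
  (3,5): δ = 78.79°  ·
  (3,6): δ = 31.69°  ·
  (4,5): δ = 133.74°  ·
  (4,6): δ = 86.65°  ·
  (5,6): δ = 132.91°  ·
antipodal pairs: 3

count = 3; pairs: (0,4), (1,5), (2,6)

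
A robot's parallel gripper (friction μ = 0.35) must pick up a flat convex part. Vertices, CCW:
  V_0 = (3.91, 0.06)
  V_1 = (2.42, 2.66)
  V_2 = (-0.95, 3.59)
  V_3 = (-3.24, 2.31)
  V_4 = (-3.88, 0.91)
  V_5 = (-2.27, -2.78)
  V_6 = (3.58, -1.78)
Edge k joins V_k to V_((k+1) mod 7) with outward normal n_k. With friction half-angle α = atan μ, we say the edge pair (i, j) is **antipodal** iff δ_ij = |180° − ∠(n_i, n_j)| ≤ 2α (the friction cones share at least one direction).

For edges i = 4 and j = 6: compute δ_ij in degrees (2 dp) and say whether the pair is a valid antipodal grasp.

δ = 33.74°, valid

α = atan 0.35 = 19.29°;  2α = 38.58°
edge 4: e_4 = (+1.61, -3.69);  n_4 = (-0.9166, -0.3999)
edge 6: e_6 = (+0.33, +1.84);  n_6 = (+0.9843, -0.1765)
∠(n_4, n_6) = 146.26°
δ = |180° − 146.26°| = 33.74°
33.74° ≤ 2α = 38.58°  →  valid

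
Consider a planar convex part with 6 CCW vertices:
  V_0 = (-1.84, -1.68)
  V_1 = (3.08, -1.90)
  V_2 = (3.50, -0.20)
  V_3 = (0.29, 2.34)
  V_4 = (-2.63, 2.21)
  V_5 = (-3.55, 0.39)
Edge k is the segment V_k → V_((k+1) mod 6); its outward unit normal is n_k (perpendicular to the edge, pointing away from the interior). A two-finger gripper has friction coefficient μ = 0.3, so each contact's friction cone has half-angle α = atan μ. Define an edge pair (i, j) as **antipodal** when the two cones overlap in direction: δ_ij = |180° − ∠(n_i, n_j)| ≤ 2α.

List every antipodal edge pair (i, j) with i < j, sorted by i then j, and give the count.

count = 3; pairs: (0,3), (1,4), (2,5)

α = atan 0.3 = 16.70°;  2α = 33.40°
n_0 = (-0.0447, -0.9990)
n_1 = (+0.9708, -0.2398)
n_2 = (+0.6205, +0.7842)
n_3 = (-0.0445, +0.9990)
n_4 = (-0.8925, +0.4511)
n_5 = (-0.7710, -0.6369)
  (0,1): δ = 101.32°  ·
  (0,2): δ = 35.79°  ·
  (0,3): δ = 5.11°  ✓
  (0,4): δ = 65.74°  ·
  (0,5): δ = 132.12°  ·
  (1,2): δ = 114.48°  ·
  (1,3): δ = 73.57°  ·
  (1,4): δ = 12.94°  ✓
  (1,5): δ = 53.44°  ·
  (2,3): δ = 139.10°  ·
  (2,4): δ = 78.46°  ·
  (2,5): δ = 12.09°  ✓
  (3,4): δ = 119.37°  ·
  (3,5): δ = 52.99°  ·
  (4,5): δ = 113.62°  ·
antipodal pairs: 3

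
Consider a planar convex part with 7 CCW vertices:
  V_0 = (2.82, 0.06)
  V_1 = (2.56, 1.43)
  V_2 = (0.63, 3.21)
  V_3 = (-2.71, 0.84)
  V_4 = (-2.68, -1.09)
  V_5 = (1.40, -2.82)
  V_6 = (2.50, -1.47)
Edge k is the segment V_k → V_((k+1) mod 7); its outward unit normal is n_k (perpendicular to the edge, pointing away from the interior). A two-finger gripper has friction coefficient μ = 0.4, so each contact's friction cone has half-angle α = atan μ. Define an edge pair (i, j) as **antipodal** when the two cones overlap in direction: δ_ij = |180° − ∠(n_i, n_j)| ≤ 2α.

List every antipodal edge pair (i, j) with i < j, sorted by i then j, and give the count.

α = atan 0.4 = 21.80°;  2α = 43.60°
n_0 = (+0.9825, +0.1865)
n_1 = (+0.6780, +0.7351)
n_2 = (-0.5787, +0.8155)
n_3 = (-0.9999, -0.0155)
n_4 = (-0.3904, -0.9207)
n_5 = (+0.7752, -0.6317)
n_6 = (+0.9788, -0.2047)
  (0,1): δ = 143.43°  ·
  (0,2): δ = 65.39°  ·
  (0,3): δ = 9.86°  ✓
  (0,4): δ = 56.28°  ·
  (0,5): δ = 130.08°  ·
  (0,6): δ = 157.44°  ·
  (1,2): δ = 101.96°  ·
  (1,3): δ = 46.42°  ·
  (1,4): δ = 19.71°  ✓
  (1,5): δ = 93.51°  ·
  (1,6): δ = 120.87°  ·
  (2,3): δ = 124.47°  ·
  (2,4): δ = 58.34°  ·
  (2,5): δ = 15.47°  ✓
  (2,6): δ = 42.83°  ✓
  (3,4): δ = 113.87°  ·
  (3,5): δ = 40.06°  ✓
  (3,6): δ = 12.70°  ✓
  (4,5): δ = 106.20°  ·
  (4,6): δ = 78.84°  ·
  (5,6): δ = 152.64°  ·
antipodal pairs: 6

count = 6; pairs: (0,3), (1,4), (2,5), (2,6), (3,5), (3,6)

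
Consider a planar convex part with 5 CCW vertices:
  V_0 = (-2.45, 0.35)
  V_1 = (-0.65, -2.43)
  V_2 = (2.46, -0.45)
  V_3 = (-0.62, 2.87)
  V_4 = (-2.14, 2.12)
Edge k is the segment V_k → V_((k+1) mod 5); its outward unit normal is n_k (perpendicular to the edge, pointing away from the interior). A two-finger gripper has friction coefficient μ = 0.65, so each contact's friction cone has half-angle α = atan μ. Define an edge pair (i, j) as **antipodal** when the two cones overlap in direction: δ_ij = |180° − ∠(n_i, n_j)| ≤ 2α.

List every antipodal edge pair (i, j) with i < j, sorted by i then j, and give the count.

count = 4; pairs: (0,2), (1,3), (1,4), (2,4)

α = atan 0.65 = 33.02°;  2α = 66.05°
n_0 = (-0.8394, -0.5435)
n_1 = (+0.5371, -0.8435)
n_2 = (+0.7331, +0.6801)
n_3 = (-0.4425, +0.8968)
n_4 = (-0.9850, +0.1725)
  (0,1): δ = 90.44°  ·
  (0,2): δ = 9.93°  ✓
  (0,3): δ = 83.34°  ·
  (0,4): δ = 137.14°  ·
  (1,2): δ = 79.63°  ·
  (1,3): δ = 6.22°  ✓
  (1,4): δ = 47.58°  ✓
  (2,3): δ = 106.59°  ·
  (2,4): δ = 52.79°  ✓
  (3,4): δ = 126.20°  ·
antipodal pairs: 4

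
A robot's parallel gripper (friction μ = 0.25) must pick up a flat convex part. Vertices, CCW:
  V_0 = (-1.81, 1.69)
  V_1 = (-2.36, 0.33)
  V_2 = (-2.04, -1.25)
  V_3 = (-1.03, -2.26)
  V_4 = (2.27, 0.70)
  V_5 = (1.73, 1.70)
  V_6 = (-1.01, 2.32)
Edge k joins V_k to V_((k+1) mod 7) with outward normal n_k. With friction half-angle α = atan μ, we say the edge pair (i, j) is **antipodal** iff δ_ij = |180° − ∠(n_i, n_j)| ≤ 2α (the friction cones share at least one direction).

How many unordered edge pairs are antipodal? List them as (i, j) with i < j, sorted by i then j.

count = 4; pairs: (0,3), (1,4), (2,4), (3,6)

α = atan 0.25 = 14.04°;  2α = 28.07°
n_0 = (-0.9271, +0.3749)
n_1 = (-0.9801, -0.1985)
n_2 = (-0.7071, -0.7071)
n_3 = (+0.6677, -0.7444)
n_4 = (+0.8799, +0.4751)
n_5 = (+0.2207, +0.9753)
n_6 = (-0.6187, +0.7856)
  (0,1): δ = 146.53°  ·
  (0,2): δ = 112.98°  ·
  (0,3): δ = 26.09°  ✓
  (0,4): δ = 50.39°  ·
  (0,5): δ = 99.27°  ·
  (0,6): δ = 150.24°  ·
  (1,2): δ = 146.45°  ·
  (1,3): δ = 59.56°  ·
  (1,4): δ = 16.92°  ✓
  (1,5): δ = 65.80°  ·
  (1,6): δ = 116.77°  ·
  (2,3): δ = 93.11°  ·
  (2,4): δ = 16.63°  ✓
  (2,5): δ = 32.25°  ·
  (2,6): δ = 83.22°  ·
  (3,4): δ = 103.52°  ·
  (3,5): δ = 54.64°  ·
  (3,6): δ = 3.67°  ✓
  (4,5): δ = 131.12°  ·
  (4,6): δ = 80.15°  ·
  (5,6): δ = 129.03°  ·
antipodal pairs: 4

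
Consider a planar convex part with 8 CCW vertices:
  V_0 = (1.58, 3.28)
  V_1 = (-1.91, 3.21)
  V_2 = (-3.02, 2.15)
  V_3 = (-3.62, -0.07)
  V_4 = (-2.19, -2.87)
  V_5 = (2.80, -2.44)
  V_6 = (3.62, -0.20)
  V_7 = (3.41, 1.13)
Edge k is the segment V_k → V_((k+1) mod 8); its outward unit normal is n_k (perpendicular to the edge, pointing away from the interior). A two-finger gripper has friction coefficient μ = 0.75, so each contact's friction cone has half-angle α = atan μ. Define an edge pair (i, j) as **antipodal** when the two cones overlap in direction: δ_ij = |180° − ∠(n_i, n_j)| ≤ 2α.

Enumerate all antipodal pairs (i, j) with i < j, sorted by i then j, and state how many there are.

α = atan 0.75 = 36.87°;  2α = 73.74°
n_0 = (-0.0201, +0.9998)
n_1 = (-0.6906, +0.7232)
n_2 = (-0.9654, +0.2609)
n_3 = (-0.8906, -0.4548)
n_4 = (+0.0859, -0.9963)
n_5 = (+0.9391, -0.3438)
n_6 = (+0.9878, +0.1560)
n_7 = (+0.7615, +0.6482)
  (0,1): δ = 137.47°  ·
  (0,2): δ = 106.27°  ·
  (0,3): δ = 64.09°  ✓
  (0,4): δ = 3.78°  ✓
  (0,5): δ = 68.74°  ✓
  (0,6): δ = 97.82°  ·
  (0,7): δ = 129.25°  ·
  (1,2): δ = 148.80°  ·
  (1,3): δ = 106.63°  ·
  (1,4): δ = 38.75°  ✓
  (1,5): δ = 26.21°  ✓
  (1,6): δ = 55.29°  ✓
  (1,7): δ = 86.72°  ·
  (2,3): δ = 137.82°  ·
  (2,4): δ = 69.95°  ✓
  (2,5): δ = 4.98°  ✓
  (2,6): δ = 24.10°  ✓
  (2,7): δ = 55.53°  ✓
  (3,4): δ = 112.13°  ·
  (3,5): δ = 47.16°  ✓
  (3,6): δ = 18.08°  ✓
  (3,7): δ = 13.35°  ✓
  (4,5): δ = 115.03°  ·
  (4,6): δ = 85.95°  ·
  (4,7): δ = 54.52°  ✓
  (5,6): δ = 150.92°  ·
  (5,7): δ = 119.49°  ·
  (6,7): δ = 148.57°  ·
antipodal pairs: 14

count = 14; pairs: (0,3), (0,4), (0,5), (1,4), (1,5), (1,6), (2,4), (2,5), (2,6), (2,7), (3,5), (3,6), (3,7), (4,7)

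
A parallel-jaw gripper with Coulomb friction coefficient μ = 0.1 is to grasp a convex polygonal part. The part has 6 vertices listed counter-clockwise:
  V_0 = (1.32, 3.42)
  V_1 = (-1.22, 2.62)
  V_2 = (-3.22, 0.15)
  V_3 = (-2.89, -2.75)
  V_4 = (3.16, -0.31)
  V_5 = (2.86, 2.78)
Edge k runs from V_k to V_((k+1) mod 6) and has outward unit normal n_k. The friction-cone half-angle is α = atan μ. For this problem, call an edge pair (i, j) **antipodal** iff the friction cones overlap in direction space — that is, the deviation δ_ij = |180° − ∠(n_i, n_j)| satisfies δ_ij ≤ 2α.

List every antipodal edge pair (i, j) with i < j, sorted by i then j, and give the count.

count = 2; pairs: (0,3), (2,4)

α = atan 0.1 = 5.71°;  2α = 11.42°
n_0 = (-0.3004, +0.9538)
n_1 = (-0.7772, +0.6293)
n_2 = (-0.9936, -0.1131)
n_3 = (+0.3740, -0.9274)
n_4 = (+0.9953, +0.0966)
n_5 = (+0.3838, +0.9234)
  (0,1): δ = 146.48°  ·
  (0,2): δ = 100.99°  ·
  (0,3): δ = 4.48°  ✓
  (0,4): δ = 78.06°  ·
  (0,5): δ = 139.95°  ·
  (1,2): δ = 134.51°  ·
  (1,3): δ = 29.04°  ·
  (1,4): δ = 44.54°  ·
  (1,5): δ = 106.43°  ·
  (2,3): δ = 74.53°  ·
  (2,4): δ = 0.95°  ✓
  (2,5): δ = 60.94°  ·
  (3,4): δ = 106.42°  ·
  (3,5): δ = 44.53°  ·
  (4,5): δ = 118.11°  ·
antipodal pairs: 2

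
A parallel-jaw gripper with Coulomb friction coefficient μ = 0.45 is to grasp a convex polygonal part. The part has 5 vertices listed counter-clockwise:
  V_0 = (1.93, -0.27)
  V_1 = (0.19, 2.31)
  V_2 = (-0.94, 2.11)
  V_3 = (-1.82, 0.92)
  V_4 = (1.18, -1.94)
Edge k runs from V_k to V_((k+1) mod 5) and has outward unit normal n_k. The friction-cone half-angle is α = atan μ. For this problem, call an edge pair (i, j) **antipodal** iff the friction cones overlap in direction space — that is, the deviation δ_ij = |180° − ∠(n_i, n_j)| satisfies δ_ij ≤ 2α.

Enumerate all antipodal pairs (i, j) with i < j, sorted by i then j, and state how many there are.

α = atan 0.45 = 24.23°;  2α = 48.46°
n_0 = (+0.8291, +0.5591)
n_1 = (-0.1743, +0.9847)
n_2 = (-0.8040, +0.5946)
n_3 = (-0.6900, -0.7238)
n_4 = (+0.9122, -0.4097)
  (0,1): δ = 113.96°  ·
  (0,2): δ = 70.48°  ·
  (0,3): δ = 12.37°  ✓
  (0,4): δ = 121.82°  ·
  (1,2): δ = 136.52°  ·
  (1,3): δ = 53.67°  ·
  (1,4): δ = 55.78°  ·
  (2,3): δ = 97.15°  ·
  (2,4): δ = 12.30°  ✓
  (3,4): δ = 70.55°  ·
antipodal pairs: 2

count = 2; pairs: (0,3), (2,4)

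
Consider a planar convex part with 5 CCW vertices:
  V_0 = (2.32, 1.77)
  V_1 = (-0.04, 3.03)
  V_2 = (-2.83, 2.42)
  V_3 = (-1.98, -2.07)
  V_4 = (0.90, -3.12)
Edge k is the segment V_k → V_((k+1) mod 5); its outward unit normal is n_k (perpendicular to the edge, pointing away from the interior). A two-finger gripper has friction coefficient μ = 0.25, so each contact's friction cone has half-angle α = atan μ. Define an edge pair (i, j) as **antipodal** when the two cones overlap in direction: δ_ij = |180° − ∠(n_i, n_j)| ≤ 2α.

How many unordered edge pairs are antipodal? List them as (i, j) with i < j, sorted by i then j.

α = atan 0.25 = 14.04°;  2α = 28.07°
n_0 = (+0.4710, +0.8821)
n_1 = (-0.2136, +0.9769)
n_2 = (-0.9825, -0.1860)
n_3 = (-0.3425, -0.9395)
n_4 = (+0.9603, -0.2789)
  (0,1): δ = 139.57°  ·
  (0,2): δ = 51.18°  ·
  (0,3): δ = 8.07°  ✓
  (0,4): δ = 101.90°  ·
  (1,2): δ = 91.61°  ·
  (1,3): δ = 32.36°  ·
  (1,4): δ = 61.47°  ·
  (2,3): δ = 120.75°  ·
  (2,4): δ = 26.91°  ✓
  (3,4): δ = 86.16°  ·
antipodal pairs: 2

count = 2; pairs: (0,3), (2,4)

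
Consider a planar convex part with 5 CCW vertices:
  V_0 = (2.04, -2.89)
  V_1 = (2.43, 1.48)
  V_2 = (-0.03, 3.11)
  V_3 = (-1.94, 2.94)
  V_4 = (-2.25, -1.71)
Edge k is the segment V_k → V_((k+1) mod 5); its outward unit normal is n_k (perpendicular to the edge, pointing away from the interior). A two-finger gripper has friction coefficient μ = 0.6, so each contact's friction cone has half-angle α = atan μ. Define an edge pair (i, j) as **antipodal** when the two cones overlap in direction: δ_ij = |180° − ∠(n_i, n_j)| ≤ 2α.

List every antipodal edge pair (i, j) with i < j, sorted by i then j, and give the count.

α = atan 0.6 = 30.96°;  2α = 61.93°
n_0 = (+0.9960, -0.0889)
n_1 = (+0.5524, +0.8336)
n_2 = (-0.0887, +0.9961)
n_3 = (-0.9978, +0.0665)
n_4 = (-0.2652, -0.9642)
  (0,1): δ = 118.43°  ·
  (0,2): δ = 79.81°  ·
  (0,3): δ = 1.29°  ✓
  (0,4): δ = 79.72°  ·
  (1,2): δ = 141.39°  ·
  (1,3): δ = 60.29°  ✓
  (1,4): δ = 18.15°  ✓
  (2,3): δ = 98.90°  ·
  (2,4): δ = 20.47°  ✓
  (3,4): δ = 101.57°  ·
antipodal pairs: 4

count = 4; pairs: (0,3), (1,3), (1,4), (2,4)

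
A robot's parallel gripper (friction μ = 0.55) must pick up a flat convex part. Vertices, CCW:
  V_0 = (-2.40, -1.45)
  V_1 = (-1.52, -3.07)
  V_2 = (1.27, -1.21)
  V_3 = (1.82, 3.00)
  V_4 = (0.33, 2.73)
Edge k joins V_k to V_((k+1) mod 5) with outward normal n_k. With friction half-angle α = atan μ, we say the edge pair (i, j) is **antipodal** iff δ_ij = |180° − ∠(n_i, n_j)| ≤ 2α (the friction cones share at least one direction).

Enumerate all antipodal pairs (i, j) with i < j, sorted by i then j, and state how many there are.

count = 4; pairs: (0,2), (1,3), (1,4), (2,4)

α = atan 0.55 = 28.81°;  2α = 57.62°
n_0 = (-0.8787, -0.4773)
n_1 = (+0.5547, -0.8321)
n_2 = (+0.9916, -0.1295)
n_3 = (-0.1783, +0.9840)
n_4 = (-0.8373, +0.5468)
  (0,1): δ = 84.82°  ·
  (0,2): δ = 35.95°  ✓
  (0,3): δ = 71.76°  ·
  (0,4): δ = 118.34°  ·
  (1,2): δ = 131.13°  ·
  (1,3): δ = 23.42°  ✓
  (1,4): δ = 23.16°  ✓
  (2,3): δ = 72.29°  ·
  (2,4): δ = 25.71°  ✓
  (3,4): δ = 133.42°  ·
antipodal pairs: 4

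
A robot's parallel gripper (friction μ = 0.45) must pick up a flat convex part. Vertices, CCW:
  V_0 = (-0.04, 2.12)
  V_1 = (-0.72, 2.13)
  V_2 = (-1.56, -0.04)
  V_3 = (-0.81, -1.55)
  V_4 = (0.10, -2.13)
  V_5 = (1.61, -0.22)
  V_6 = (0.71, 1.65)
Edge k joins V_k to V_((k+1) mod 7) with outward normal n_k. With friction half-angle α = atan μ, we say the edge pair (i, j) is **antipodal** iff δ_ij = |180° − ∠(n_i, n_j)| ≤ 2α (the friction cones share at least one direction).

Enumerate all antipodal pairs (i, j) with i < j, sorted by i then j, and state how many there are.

α = atan 0.45 = 24.23°;  2α = 48.46°
n_0 = (+0.0147, +0.9999)
n_1 = (-0.9326, +0.3610)
n_2 = (-0.8956, -0.4448)
n_3 = (-0.5375, -0.8433)
n_4 = (+0.7845, -0.6202)
n_5 = (+0.9011, +0.4337)
n_6 = (+0.5310, +0.8474)
  (0,1): δ = 110.32°  ·
  (0,2): δ = 62.74°  ·
  (0,3): δ = 31.67°  ✓
  (0,4): δ = 52.51°  ·
  (0,5): δ = 116.54°  ·
  (0,6): δ = 148.77°  ·
  (1,2): δ = 132.43°  ·
  (1,3): δ = 101.35°  ·
  (1,4): δ = 17.17°  ✓
  (1,5): δ = 46.86°  ✓
  (1,6): δ = 79.09°  ·
  (2,3): δ = 148.92°  ·
  (2,4): δ = 64.74°  ·
  (2,5): δ = 0.71°  ✓
  (2,6): δ = 31.51°  ✓
  (3,4): δ = 95.82°  ·
  (3,5): δ = 31.79°  ✓
  (3,6): δ = 0.44°  ✓
  (4,5): δ = 115.97°  ·
  (4,6): δ = 83.74°  ·
  (5,6): δ = 147.77°  ·
antipodal pairs: 7

count = 7; pairs: (0,3), (1,4), (1,5), (2,5), (2,6), (3,5), (3,6)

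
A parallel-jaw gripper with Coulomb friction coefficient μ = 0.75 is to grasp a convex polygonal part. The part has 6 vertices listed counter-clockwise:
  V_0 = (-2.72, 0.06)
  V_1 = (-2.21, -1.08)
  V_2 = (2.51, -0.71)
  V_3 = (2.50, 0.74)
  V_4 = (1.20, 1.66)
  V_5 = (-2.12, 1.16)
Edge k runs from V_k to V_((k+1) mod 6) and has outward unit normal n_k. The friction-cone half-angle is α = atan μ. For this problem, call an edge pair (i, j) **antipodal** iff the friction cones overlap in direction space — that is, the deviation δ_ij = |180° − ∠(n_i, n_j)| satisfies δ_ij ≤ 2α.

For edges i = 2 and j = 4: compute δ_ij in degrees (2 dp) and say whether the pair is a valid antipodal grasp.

α = atan 0.75 = 36.87°;  2α = 73.74°
edge 2: e_2 = (-0.01, +1.45);  n_2 = (+1.0000, +0.0069)
edge 4: e_4 = (-3.32, -0.50);  n_4 = (-0.1489, +0.9888)
∠(n_2, n_4) = 98.17°
δ = |180° − 98.17°| = 81.83°
81.83° > 2α = 73.74°  →  invalid

δ = 81.83°, invalid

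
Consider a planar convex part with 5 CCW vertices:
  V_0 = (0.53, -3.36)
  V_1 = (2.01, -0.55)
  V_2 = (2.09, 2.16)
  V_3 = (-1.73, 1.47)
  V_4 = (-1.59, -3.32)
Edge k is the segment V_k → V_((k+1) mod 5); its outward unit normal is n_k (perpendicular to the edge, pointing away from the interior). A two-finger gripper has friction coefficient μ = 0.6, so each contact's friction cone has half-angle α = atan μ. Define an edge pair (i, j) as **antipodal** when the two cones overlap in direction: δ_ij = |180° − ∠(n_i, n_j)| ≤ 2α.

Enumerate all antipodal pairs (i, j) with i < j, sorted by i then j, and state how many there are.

α = atan 0.6 = 30.96°;  2α = 61.93°
n_0 = (+0.8848, -0.4660)
n_1 = (+0.9996, -0.0295)
n_2 = (-0.1778, +0.9841)
n_3 = (-0.9996, -0.0292)
n_4 = (-0.0189, -0.9998)
  (0,1): δ = 153.92°  ·
  (0,2): δ = 51.99°  ✓
  (0,3): δ = 29.45°  ✓
  (0,4): δ = 116.69°  ·
  (1,2): δ = 78.07°  ·
  (1,3): δ = 3.37°  ✓
  (1,4): δ = 90.61°  ·
  (2,3): δ = 98.56°  ·
  (2,4): δ = 11.32°  ✓
  (3,4): δ = 92.76°  ·
antipodal pairs: 4

count = 4; pairs: (0,2), (0,3), (1,3), (2,4)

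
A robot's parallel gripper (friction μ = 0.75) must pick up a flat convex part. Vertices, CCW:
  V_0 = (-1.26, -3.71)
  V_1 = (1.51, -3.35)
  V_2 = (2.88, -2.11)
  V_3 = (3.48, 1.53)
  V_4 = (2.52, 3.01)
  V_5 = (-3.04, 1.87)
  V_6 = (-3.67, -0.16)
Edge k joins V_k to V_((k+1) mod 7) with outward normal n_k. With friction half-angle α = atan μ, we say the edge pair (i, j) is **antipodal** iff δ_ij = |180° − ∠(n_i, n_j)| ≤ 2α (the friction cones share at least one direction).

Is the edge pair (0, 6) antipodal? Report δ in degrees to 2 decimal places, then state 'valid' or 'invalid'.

α = atan 0.75 = 36.87°;  2α = 73.74°
edge 0: e_0 = (+2.77, +0.36);  n_0 = (+0.1289, -0.9917)
edge 6: e_6 = (+2.41, -3.55);  n_6 = (-0.8274, -0.5617)
∠(n_0, n_6) = 63.23°
δ = |180° − 63.23°| = 116.77°
116.77° > 2α = 73.74°  →  invalid

δ = 116.77°, invalid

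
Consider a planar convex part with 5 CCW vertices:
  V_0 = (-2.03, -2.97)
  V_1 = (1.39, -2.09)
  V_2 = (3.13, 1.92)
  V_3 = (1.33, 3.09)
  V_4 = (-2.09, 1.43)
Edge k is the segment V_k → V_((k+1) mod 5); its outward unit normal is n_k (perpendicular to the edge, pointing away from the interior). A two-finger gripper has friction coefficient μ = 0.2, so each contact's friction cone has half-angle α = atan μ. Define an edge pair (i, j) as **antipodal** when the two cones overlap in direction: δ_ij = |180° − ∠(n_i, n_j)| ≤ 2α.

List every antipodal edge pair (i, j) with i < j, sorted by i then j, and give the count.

count = 1; pairs: (0,3)

α = atan 0.2 = 11.31°;  2α = 22.62°
n_0 = (+0.2492, -0.9685)
n_1 = (+0.9174, -0.3981)
n_2 = (+0.5450, +0.8384)
n_3 = (-0.4367, +0.8996)
n_4 = (-0.9999, -0.0136)
  (0,1): δ = 127.89°  ·
  (0,2): δ = 47.45°  ·
  (0,3): δ = 11.46°  ✓
  (0,4): δ = 76.35°  ·
  (1,2): δ = 99.57°  ·
  (1,3): δ = 40.65°  ·
  (1,4): δ = 24.24°  ·
  (2,3): δ = 121.09°  ·
  (2,4): δ = 56.19°  ·
  (3,4): δ = 115.11°  ·
antipodal pairs: 1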